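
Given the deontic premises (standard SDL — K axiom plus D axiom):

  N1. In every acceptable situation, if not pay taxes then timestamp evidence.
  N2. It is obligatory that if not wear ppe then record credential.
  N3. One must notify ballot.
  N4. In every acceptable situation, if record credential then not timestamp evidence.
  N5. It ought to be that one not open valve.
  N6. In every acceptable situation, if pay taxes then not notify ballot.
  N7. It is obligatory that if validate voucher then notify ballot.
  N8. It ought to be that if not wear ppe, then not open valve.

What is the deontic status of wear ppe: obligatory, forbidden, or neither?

Premise 3 gives O(notify_ballot).
The contrapositive of premise 6 (O(pay_taxes → ¬notify_ballot)) is O(notify_ballot → ¬pay_taxes), and O(notify_ballot) is already established, so O(¬pay_taxes).
Applying K to premise 1 (O(¬pay_taxes → timestamp_evidence)) and O(¬pay_taxes) yields O(timestamp_evidence).
Premise 4 is O(record_credential → ¬timestamp_evidence); contrapositively O(timestamp_evidence → ¬record_credential). Since O(timestamp_evidence) holds, K gives O(¬record_credential).
Premise 2, O(¬wear_ppe → record_credential), contraposes to O(¬record_credential → wear_ppe); with O(¬record_credential) we get O(wear_ppe).
Premises 5, 7, 8 do not contribute to this derivation.
Hence wear_ppe is obligatory.

Obligatory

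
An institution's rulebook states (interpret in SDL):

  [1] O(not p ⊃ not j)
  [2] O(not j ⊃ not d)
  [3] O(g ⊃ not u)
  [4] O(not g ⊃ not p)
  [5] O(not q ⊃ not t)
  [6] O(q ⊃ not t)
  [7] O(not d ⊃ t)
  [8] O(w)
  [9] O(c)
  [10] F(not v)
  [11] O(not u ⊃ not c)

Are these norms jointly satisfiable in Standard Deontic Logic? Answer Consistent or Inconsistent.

By case analysis on q: premise 6 gives O(q ⊃ not t) and premise 5 gives O(not q ⊃ not t), so O(not t) either way.
Premise 7, O(not d ⊃ t), contraposes to O(not t ⊃ d); with O(not t) we get O(d).
Premise 2, O(not j ⊃ not d), contraposes to O(d ⊃ j); with O(d) we get O(j).
Premise 1, O(not p ⊃ not j), contraposes to O(j ⊃ p); with O(j) we get O(p).
Premise 4, O(not g ⊃ not p), contraposes to O(p ⊃ g); with O(p) we get O(g).
From O(g) and premise 3, O(g ⊃ not u), we obtain O(not u).
With premise 11, O(not u ⊃ not c), the K-axiom yields O(not c).
But premise 9 directly asserts O(c).
We now have both O(not c) and O(c) — c is simultaneously obligatory and forbidden, violating the D-axiom.

Inconsistent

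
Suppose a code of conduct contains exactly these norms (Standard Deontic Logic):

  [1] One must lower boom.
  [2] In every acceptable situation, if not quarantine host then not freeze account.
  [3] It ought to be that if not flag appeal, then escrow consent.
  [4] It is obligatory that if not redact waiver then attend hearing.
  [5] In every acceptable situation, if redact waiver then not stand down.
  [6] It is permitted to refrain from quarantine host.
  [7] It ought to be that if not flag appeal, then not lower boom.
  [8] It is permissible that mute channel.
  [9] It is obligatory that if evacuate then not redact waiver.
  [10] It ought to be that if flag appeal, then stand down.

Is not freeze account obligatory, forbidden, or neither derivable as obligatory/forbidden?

Premise 2 is O(¬quarantine_host → ¬freeze_account), but O(¬quarantine_host) is not derivable from the premises (the permission P(¬quarantine_host) asserts only ¬O(quarantine_host), not O(¬quarantine_host)), so it does not yield O(¬freeze_account).
No premise or chain of K-axiom applications forces O(¬freeze_account), and none forces O(freeze_account). So ¬freeze_account is neither obligatory nor forbidden under these norms.

Neither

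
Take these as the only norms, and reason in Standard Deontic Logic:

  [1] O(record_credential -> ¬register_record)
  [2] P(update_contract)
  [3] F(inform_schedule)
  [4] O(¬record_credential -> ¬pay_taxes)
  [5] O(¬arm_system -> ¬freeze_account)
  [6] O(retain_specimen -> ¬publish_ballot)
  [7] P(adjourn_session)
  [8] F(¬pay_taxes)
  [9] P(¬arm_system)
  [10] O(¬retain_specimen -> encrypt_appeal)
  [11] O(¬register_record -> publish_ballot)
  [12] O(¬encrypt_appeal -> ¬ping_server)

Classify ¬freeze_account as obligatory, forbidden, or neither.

Premise 5 is O(¬arm_system -> ¬freeze_account), but O(¬arm_system) is not derivable from the premises (the permission P(¬arm_system) asserts only ¬O(arm_system), not O(¬arm_system)), so it does not yield O(¬freeze_account).
No premise or chain of K-axiom applications forces O(¬freeze_account), and none forces O(freeze_account). So ¬freeze_account is neither obligatory nor forbidden under these norms.

Neither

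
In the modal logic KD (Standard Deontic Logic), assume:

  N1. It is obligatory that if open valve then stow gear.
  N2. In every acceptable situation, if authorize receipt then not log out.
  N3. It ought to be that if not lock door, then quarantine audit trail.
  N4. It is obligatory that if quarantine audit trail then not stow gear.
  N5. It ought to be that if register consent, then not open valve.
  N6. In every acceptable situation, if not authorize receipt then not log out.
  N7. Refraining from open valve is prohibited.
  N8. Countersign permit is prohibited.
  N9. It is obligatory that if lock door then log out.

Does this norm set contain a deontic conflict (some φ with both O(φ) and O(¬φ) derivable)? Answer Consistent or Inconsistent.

Inconsistent

By case analysis on authorize_receipt: premise 2 gives O(authorize_receipt → ¬log_out) and premise 6 gives O(¬authorize_receipt → ¬log_out), so O(¬log_out) either way.
Premise 9 is O(lock_door → log_out); contrapositively O(¬log_out → ¬lock_door). Since O(¬log_out) holds, K gives O(¬lock_door).
With premise 3, O(¬lock_door → quarantine_audit_trail), the K-axiom yields O(quarantine_audit_trail).
Applying K to premise 4 (O(quarantine_audit_trail → ¬stow_gear)) and O(quarantine_audit_trail) yields O(¬stow_gear).
The contrapositive of premise 1 (O(open_valve → stow_gear)) is O(¬stow_gear → ¬open_valve), and O(¬stow_gear) is already established, so O(¬open_valve).
However, F(¬open_valve) at premise 7 amounts to O(open_valve).
We now have both O(¬open_valve) and O(open_valve) — open_valve is simultaneously obligatory and forbidden, violating the D-axiom.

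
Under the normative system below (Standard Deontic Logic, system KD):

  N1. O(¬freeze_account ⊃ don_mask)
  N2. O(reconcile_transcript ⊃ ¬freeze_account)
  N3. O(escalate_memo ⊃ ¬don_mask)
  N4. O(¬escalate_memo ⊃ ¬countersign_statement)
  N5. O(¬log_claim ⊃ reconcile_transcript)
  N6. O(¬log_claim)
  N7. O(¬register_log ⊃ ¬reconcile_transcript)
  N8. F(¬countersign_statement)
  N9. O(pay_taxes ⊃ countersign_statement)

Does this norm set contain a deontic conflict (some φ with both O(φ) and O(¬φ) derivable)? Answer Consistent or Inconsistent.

Premise 8, F(¬countersign_statement), is equivalent to O(countersign_statement).
Premise 4, O(¬escalate_memo ⊃ ¬countersign_statement), contraposes to O(countersign_statement ⊃ escalate_memo); with O(countersign_statement) we get O(escalate_memo).
From O(escalate_memo) and premise 3, O(escalate_memo ⊃ ¬don_mask), we obtain O(¬don_mask).
Premise 1, O(¬freeze_account ⊃ don_mask), contraposes to O(¬don_mask ⊃ freeze_account); with O(¬don_mask) we get O(freeze_account).
The contrapositive of premise 2 (O(reconcile_transcript ⊃ ¬freeze_account)) is O(freeze_account ⊃ ¬reconcile_transcript), and O(freeze_account) is already established, so O(¬reconcile_transcript).
Premise 5 is O(¬log_claim ⊃ reconcile_transcript); contrapositively O(¬reconcile_transcript ⊃ log_claim). Since O(¬reconcile_transcript) holds, K gives O(log_claim).
However, premise 6 gives O(¬log_claim).
We now have both O(log_claim) and O(¬log_claim) — log_claim is simultaneously obligatory and forbidden, violating the D-axiom.

Inconsistent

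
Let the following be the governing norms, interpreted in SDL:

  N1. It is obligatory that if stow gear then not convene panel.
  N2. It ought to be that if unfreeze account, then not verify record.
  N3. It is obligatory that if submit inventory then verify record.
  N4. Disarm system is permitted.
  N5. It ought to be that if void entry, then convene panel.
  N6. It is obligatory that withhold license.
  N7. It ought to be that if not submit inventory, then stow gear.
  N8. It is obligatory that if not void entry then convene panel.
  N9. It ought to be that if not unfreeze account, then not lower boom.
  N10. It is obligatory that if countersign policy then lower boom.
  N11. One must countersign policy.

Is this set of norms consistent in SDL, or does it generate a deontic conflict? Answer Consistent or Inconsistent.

Inconsistent

Premises 5 and 8 are O(void_entry → convene_panel) and O(¬void_entry → convene_panel); every ideal world satisfies void_entry or ¬void_entry, so in either case convene_panel holds — hence O(convene_panel).
Premise 1, O(stow_gear → ¬convene_panel), contraposes to O(convene_panel → ¬stow_gear); with O(convene_panel) we get O(¬stow_gear).
The contrapositive of premise 7 (O(¬submit_inventory → stow_gear)) is O(¬stow_gear → submit_inventory), and O(¬stow_gear) is already established, so O(submit_inventory).
Premise 3 is O(submit_inventory → verify_record); since O(submit_inventory), deontic closure gives O(verify_record).
The contrapositive of premise 2 (O(unfreeze_account → ¬verify_record)) is O(verify_record → ¬unfreeze_account), and O(verify_record) is already established, so O(¬unfreeze_account).
Applying K to premise 9 (O(¬unfreeze_account → ¬lower_boom)) and O(¬unfreeze_account) yields O(¬lower_boom).
Premise 10, O(countersign_policy → lower_boom), contraposes to O(¬lower_boom → ¬countersign_policy); with O(¬lower_boom) we get O(¬countersign_policy).
However, premise 11 gives O(countersign_policy).
We now have both O(¬countersign_policy) and O(countersign_policy) — countersign_policy is simultaneously obligatory and forbidden, violating the D-axiom.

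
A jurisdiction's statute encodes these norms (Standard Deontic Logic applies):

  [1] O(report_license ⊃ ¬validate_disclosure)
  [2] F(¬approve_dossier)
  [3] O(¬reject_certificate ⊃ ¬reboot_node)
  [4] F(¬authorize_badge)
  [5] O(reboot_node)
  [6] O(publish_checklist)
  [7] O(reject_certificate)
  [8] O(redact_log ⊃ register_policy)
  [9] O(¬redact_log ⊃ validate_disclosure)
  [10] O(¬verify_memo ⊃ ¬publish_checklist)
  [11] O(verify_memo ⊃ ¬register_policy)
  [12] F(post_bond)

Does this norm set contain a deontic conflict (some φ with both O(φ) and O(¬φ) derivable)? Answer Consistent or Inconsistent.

Premise 3 is O(¬reject_certificate ⊃ ¬reboot_node), but O(¬reject_certificate) is not derivable from the premises, so it does not yield O(¬reboot_node).
So O(¬reboot_node) is not derivable, and the apparent clash with O(reboot_node) does not arise.
A world satisfying every obligation exists (e.g. approve_dossier=true, authorize_badge=true, post_bond=false, publish_checklist=true, reboot_node=true, redact_log=false, register_policy=false, reject_certificate=true, report_license=false, validate_disclosure=true, verify_memo=true); no atom is both obligatory and forbidden, so the set is consistent.

Consistent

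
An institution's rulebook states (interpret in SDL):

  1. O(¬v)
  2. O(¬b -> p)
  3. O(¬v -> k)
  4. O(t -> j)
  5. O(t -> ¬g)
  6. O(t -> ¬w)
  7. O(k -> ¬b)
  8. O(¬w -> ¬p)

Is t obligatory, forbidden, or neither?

Forbidden

Premise 1 states O(¬v) outright.
Premise 3 is O(¬v -> k); since O(¬v), deontic closure gives O(k).
Applying K to premise 7 (O(k -> ¬b)) and O(k) yields O(¬b).
Premise 2 is O(¬b -> p); since O(¬b), deontic closure gives O(p).
The contrapositive of premise 8 (O(¬w -> ¬p)) is O(p -> w), and O(p) is already established, so O(w).
Premise 6, O(t -> ¬w), contraposes to O(w -> ¬t); with O(w) we get O(¬t).
Premises 4, 5 do not contribute to this derivation.
Thus O(¬t), which is F(t): t is forbidden.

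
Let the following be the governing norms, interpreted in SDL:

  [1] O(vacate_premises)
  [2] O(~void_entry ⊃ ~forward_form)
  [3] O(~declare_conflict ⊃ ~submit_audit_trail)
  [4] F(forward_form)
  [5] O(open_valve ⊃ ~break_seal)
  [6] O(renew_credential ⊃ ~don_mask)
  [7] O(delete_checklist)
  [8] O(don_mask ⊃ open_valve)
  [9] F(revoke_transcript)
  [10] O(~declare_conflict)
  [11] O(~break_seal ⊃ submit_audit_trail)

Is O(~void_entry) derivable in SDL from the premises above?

No

Premise 2 is O(~void_entry ⊃ ~forward_form); even if O(~forward_form) held, inferring O(~void_entry) would be affirming the consequent — invalid.
No other premise forces O(~void_entry). An ideal world satisfying every premise can still have ~void_entry false, so O(~void_entry) is not derivable.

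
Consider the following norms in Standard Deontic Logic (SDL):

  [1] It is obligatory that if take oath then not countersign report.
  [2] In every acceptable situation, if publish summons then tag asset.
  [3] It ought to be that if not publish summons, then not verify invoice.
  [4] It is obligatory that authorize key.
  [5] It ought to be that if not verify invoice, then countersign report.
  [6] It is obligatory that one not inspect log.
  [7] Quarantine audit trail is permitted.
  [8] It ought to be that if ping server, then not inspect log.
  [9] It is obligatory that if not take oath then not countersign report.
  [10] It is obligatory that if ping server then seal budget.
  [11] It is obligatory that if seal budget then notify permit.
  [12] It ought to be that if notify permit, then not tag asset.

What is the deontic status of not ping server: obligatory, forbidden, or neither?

Premises 1 and 9 cover both cases: O(take_oath → ¬countersign_report) and O(¬take_oath → ¬countersign_report). Since take_oath ∨ ¬take_oath is a tautology, O(¬countersign_report) follows.
Premise 5 is O(¬verify_invoice → countersign_report); contrapositively O(¬countersign_report → verify_invoice). Since O(¬countersign_report) holds, K gives O(verify_invoice).
Premise 3 is O(¬publish_summons → ¬verify_invoice); contrapositively O(verify_invoice → publish_summons). Since O(verify_invoice) holds, K gives O(publish_summons).
Applying K to premise 2 (O(publish_summons → tag_asset)) and O(publish_summons) yields O(tag_asset).
The contrapositive of premise 12 (O(notify_permit → ¬tag_asset)) is O(tag_asset → ¬notify_permit), and O(tag_asset) is already established, so O(¬notify_permit).
The contrapositive of premise 11 (O(seal_budget → notify_permit)) is O(¬notify_permit → ¬seal_budget), and O(¬notify_permit) is already established, so O(¬seal_budget).
Premise 10, O(ping_server → seal_budget), contraposes to O(¬seal_budget → ¬ping_server); with O(¬seal_budget) we get O(¬ping_server).
Premises 4, 6, 7, 8 do not contribute to this derivation.
Hence ¬ping_server is obligatory.

Obligatory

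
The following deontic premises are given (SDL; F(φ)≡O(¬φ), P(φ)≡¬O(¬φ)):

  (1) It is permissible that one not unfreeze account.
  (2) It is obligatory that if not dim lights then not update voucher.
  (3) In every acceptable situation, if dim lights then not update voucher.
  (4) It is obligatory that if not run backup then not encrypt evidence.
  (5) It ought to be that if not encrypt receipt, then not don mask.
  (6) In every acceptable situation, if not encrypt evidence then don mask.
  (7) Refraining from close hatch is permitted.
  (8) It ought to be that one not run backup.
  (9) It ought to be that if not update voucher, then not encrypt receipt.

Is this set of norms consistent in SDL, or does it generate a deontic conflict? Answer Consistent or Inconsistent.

Inconsistent

By case analysis on dim_lights: premise 3 gives O(dim_lights → ¬update_voucher) and premise 2 gives O(¬dim_lights → ¬update_voucher), so O(¬update_voucher) either way.
With premise 9, O(¬update_voucher → ¬encrypt_receipt), the K-axiom yields O(¬encrypt_receipt).
From O(¬encrypt_receipt) and premise 5, O(¬encrypt_receipt → ¬don_mask), we obtain O(¬don_mask).
Premise 6, O(¬encrypt_evidence → don_mask), contraposes to O(¬don_mask → encrypt_evidence); with O(¬don_mask) we get O(encrypt_evidence).
Premise 4 is O(¬run_backup → ¬encrypt_evidence); contrapositively O(encrypt_evidence → run_backup). Since O(encrypt_evidence) holds, K gives O(run_backup).
Yet premise 8 states O(¬run_backup).
We now have both O(run_backup) and O(¬run_backup) — run_backup is simultaneously obligatory and forbidden, violating the D-axiom.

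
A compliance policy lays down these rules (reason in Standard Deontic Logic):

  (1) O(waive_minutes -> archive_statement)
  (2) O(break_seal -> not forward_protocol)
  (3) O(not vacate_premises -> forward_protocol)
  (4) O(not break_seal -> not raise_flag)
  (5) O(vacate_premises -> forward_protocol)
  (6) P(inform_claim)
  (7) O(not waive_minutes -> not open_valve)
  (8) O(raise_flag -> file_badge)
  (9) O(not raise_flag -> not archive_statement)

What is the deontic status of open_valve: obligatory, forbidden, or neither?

By case analysis on vacate_premises: premise 5 gives O(vacate_premises -> forward_protocol) and premise 3 gives O(not vacate_premises -> forward_protocol), so O(forward_protocol) either way.
The contrapositive of premise 2 (O(break_seal -> not forward_protocol)) is O(forward_protocol -> not break_seal), and O(forward_protocol) is already established, so O(not break_seal).
Applying K to premise 4 (O(not break_seal -> not raise_flag)) and O(not break_seal) yields O(not raise_flag).
Premise 9 is O(not raise_flag -> not archive_statement); since O(not raise_flag), deontic closure gives O(not archive_statement).
Premise 1 is O(waive_minutes -> archive_statement); contrapositively O(not archive_statement -> not waive_minutes). Since O(not archive_statement) holds, K gives O(not waive_minutes).
Premise 7 is O(not waive_minutes -> not open_valve); since O(not waive_minutes), deontic closure gives O(not open_valve).
Premises 6, 8 do not contribute to this derivation.
Thus O(not open_valve), which is F(open_valve): open_valve is forbidden.

Forbidden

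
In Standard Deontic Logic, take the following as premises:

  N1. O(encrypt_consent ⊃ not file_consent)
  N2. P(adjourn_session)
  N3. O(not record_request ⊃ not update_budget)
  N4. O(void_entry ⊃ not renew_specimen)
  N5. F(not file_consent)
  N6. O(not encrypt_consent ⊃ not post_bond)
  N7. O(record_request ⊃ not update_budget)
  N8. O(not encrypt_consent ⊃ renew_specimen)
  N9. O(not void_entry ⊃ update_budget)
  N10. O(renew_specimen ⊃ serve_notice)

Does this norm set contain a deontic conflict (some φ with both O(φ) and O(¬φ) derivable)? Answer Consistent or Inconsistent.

Premises 7 and 3 are O(record_request ⊃ not update_budget) and O(not record_request ⊃ not update_budget); every ideal world satisfies record_request or not record_request, so in either case not update_budget holds — hence O(not update_budget).
The contrapositive of premise 9 (O(not void_entry ⊃ update_budget)) is O(not update_budget ⊃ void_entry), and O(not update_budget) is already established, so O(void_entry).
Premise 4 is O(void_entry ⊃ not renew_specimen); since O(void_entry), deontic closure gives O(not renew_specimen).
Premise 8, O(not encrypt_consent ⊃ renew_specimen), contraposes to O(not renew_specimen ⊃ encrypt_consent); with O(not renew_specimen) we get O(encrypt_consent).
Applying K to premise 1 (O(encrypt_consent ⊃ not file_consent)) and O(encrypt_consent) yields O(not file_consent).
Yet premise 5 is F(not file_consent), i.e. O(file_consent).
We now have both O(not file_consent) and O(file_consent) — file_consent is simultaneously obligatory and forbidden, violating the D-axiom.

Inconsistent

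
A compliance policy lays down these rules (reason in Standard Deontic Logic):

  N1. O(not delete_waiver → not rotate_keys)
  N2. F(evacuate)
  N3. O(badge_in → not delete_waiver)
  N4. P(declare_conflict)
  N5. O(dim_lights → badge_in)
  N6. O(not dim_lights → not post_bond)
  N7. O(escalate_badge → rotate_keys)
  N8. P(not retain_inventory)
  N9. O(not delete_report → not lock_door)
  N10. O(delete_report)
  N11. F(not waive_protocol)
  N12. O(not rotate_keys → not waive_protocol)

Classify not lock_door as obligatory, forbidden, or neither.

Premise 9 is O(not delete_report → not lock_door), but O(not delete_report) is not derivable from the premises, so it does not yield O(not lock_door).
No premise or chain of K-axiom applications forces O(not lock_door), and none forces O(lock_door). So not lock_door is neither obligatory nor forbidden under these norms.

Neither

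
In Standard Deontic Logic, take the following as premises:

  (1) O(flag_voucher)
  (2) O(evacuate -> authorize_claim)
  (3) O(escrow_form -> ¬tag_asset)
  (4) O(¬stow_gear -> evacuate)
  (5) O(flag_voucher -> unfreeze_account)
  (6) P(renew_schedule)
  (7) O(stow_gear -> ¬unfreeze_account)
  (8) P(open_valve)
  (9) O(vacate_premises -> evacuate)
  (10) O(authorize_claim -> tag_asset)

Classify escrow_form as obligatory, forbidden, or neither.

Forbidden

Premise 1 states O(flag_voucher) outright.
Premise 5 is O(flag_voucher -> unfreeze_account); since O(flag_voucher), deontic closure gives O(unfreeze_account).
Premise 7 is O(stow_gear -> ¬unfreeze_account); contrapositively O(unfreeze_account -> ¬stow_gear). Since O(unfreeze_account) holds, K gives O(¬stow_gear).
From O(¬stow_gear) and premise 4, O(¬stow_gear -> evacuate), we obtain O(evacuate).
Applying K to premise 2 (O(evacuate -> authorize_claim)) and O(evacuate) yields O(authorize_claim).
Applying K to premise 10 (O(authorize_claim -> tag_asset)) and O(authorize_claim) yields O(tag_asset).
Premise 3, O(escrow_form -> ¬tag_asset), contraposes to O(tag_asset -> ¬escrow_form); with O(tag_asset) we get O(¬escrow_form).
Premises 6, 8, 9 do not contribute to this derivation.
Thus O(¬escrow_form), which is F(escrow_form): escrow_form is forbidden.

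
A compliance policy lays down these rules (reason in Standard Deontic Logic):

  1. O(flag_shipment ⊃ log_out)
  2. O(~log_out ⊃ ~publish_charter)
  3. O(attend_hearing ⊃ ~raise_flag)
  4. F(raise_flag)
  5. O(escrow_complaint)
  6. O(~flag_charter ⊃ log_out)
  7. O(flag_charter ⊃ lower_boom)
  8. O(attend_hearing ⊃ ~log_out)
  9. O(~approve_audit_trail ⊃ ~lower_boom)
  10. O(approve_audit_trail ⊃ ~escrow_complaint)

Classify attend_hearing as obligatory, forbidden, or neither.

Premise 5 states O(escrow_complaint) outright.
Premise 10 is O(approve_audit_trail ⊃ ~escrow_complaint); contrapositively O(escrow_complaint ⊃ ~approve_audit_trail). Since O(escrow_complaint) holds, K gives O(~approve_audit_trail).
Premise 9 is O(~approve_audit_trail ⊃ ~lower_boom); since O(~approve_audit_trail), deontic closure gives O(~lower_boom).
Premise 7 is O(flag_charter ⊃ lower_boom); contrapositively O(~lower_boom ⊃ ~flag_charter). Since O(~lower_boom) holds, K gives O(~flag_charter).
Applying K to premise 6 (O(~flag_charter ⊃ log_out)) and O(~flag_charter) yields O(log_out).
Premise 8, O(attend_hearing ⊃ ~log_out), contraposes to O(log_out ⊃ ~attend_hearing); with O(log_out) we get O(~attend_hearing).
Premises 1, 2, 3, 4 do not contribute to this derivation.
Thus O(~attend_hearing), which is F(attend_hearing): attend_hearing is forbidden.

Forbidden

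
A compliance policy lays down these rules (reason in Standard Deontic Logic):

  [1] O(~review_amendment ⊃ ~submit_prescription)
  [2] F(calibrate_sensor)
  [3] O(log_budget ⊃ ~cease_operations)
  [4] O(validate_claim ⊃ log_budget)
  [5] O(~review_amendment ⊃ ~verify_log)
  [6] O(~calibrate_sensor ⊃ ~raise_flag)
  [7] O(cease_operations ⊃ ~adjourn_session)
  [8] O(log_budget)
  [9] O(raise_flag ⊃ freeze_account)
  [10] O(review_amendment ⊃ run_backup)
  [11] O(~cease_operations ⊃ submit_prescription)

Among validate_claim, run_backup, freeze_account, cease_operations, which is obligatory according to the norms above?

Premise 8 gives O(log_budget).
Premise 3 is O(log_budget ⊃ ~cease_operations); since O(log_budget), deontic closure gives O(~cease_operations).
Applying K to premise 11 (O(~cease_operations ⊃ submit_prescription)) and O(~cease_operations) yields O(submit_prescription).
Premise 1 is O(~review_amendment ⊃ ~submit_prescription); contrapositively O(submit_prescription ⊃ review_amendment). Since O(submit_prescription) holds, K gives O(review_amendment).
From O(review_amendment) and premise 10, O(review_amendment ⊃ run_backup), we obtain O(run_backup).
So O(run_backup) holds — run_backup is obligatory. None of the other listed options is made obligatory by any chain of premises.

run_backup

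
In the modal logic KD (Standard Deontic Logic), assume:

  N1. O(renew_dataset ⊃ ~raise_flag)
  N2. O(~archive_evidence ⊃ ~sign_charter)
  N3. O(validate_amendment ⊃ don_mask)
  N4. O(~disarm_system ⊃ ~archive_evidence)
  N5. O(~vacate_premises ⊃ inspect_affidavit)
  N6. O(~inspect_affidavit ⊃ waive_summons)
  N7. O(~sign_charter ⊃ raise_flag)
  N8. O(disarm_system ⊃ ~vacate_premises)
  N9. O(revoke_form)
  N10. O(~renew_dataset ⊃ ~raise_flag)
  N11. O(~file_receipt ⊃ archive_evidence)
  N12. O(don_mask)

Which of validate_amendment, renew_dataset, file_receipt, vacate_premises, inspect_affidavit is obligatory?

By case analysis on ~renew_dataset: premise 10 gives O(~renew_dataset ⊃ ~raise_flag) and premise 1 gives O(renew_dataset ⊃ ~raise_flag), so O(~raise_flag) either way.
The contrapositive of premise 7 (O(~sign_charter ⊃ raise_flag)) is O(~raise_flag ⊃ sign_charter), and O(~raise_flag) is already established, so O(sign_charter).
Premise 2 is O(~archive_evidence ⊃ ~sign_charter); contrapositively O(sign_charter ⊃ archive_evidence). Since O(sign_charter) holds, K gives O(archive_evidence).
Premise 4, O(~disarm_system ⊃ ~archive_evidence), contraposes to O(archive_evidence ⊃ disarm_system); with O(archive_evidence) we get O(disarm_system).
Applying K to premise 8 (O(disarm_system ⊃ ~vacate_premises)) and O(disarm_system) yields O(~vacate_premises).
With premise 5, O(~vacate_premises ⊃ inspect_affidavit), the K-axiom yields O(inspect_affidavit).
So O(inspect_affidavit) holds — inspect_affidavit is obligatory. None of the other listed options is made obligatory by any chain of premises.

inspect_affidavit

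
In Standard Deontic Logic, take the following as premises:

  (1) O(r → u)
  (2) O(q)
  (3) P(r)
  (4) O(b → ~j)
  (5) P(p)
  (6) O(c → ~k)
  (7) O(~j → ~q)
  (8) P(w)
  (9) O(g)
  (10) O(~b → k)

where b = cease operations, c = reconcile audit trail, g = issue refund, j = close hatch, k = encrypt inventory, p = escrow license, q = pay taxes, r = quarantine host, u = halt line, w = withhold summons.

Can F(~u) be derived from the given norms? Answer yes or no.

Premise 1 is O(r → u), but O(r) is not derivable from the premises (the permission P(r) asserts only ~O(~r), not O(r)), so it does not yield O(u).
No other premise forces O(u). An ideal world satisfying every premise can still have ~u true, so F(~u) is not derivable.

No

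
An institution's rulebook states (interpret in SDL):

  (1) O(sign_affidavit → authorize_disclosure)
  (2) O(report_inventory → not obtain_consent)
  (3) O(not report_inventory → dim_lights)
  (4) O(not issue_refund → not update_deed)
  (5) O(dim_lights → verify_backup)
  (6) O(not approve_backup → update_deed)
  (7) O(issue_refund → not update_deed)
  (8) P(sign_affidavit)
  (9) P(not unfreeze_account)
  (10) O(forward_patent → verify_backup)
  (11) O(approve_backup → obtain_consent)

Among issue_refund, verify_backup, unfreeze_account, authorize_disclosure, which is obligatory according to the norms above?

verify_backup

Premises 4 and 7 are O(not issue_refund → not update_deed) and O(issue_refund → not update_deed); every ideal world satisfies not issue_refund or issue_refund, so in either case not update_deed holds — hence O(not update_deed).
Premise 6, O(not approve_backup → update_deed), contraposes to O(not update_deed → approve_backup); with O(not update_deed) we get O(approve_backup).
Applying K to premise 11 (O(approve_backup → obtain_consent)) and O(approve_backup) yields O(obtain_consent).
Premise 2, O(report_inventory → not obtain_consent), contraposes to O(obtain_consent → not report_inventory); with O(obtain_consent) we get O(not report_inventory).
Premise 3 is O(not report_inventory → dim_lights); since O(not report_inventory), deontic closure gives O(dim_lights).
Premise 5 is O(dim_lights → verify_backup); since O(dim_lights), deontic closure gives O(verify_backup).
So O(verify_backup) holds — verify_backup is obligatory. None of the other listed options is made obligatory by any chain of premises.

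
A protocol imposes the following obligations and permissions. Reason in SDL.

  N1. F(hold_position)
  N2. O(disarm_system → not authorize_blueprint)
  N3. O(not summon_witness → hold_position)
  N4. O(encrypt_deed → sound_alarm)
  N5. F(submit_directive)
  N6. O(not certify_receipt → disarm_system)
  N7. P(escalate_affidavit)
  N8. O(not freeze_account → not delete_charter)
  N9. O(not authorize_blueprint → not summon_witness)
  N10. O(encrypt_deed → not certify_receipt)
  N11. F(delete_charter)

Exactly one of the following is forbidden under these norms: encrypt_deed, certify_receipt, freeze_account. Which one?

Premise 1, F(hold_position), is equivalent to O(not hold_position).
Premise 3, O(not summon_witness → hold_position), contraposes to O(not hold_position → summon_witness); with O(not hold_position) we get O(summon_witness).
The contrapositive of premise 9 (O(not authorize_blueprint → not summon_witness)) is O(summon_witness → authorize_blueprint), and O(summon_witness) is already established, so O(authorize_blueprint).
The contrapositive of premise 2 (O(disarm_system → not authorize_blueprint)) is O(authorize_blueprint → not disarm_system), and O(authorize_blueprint) is already established, so O(not disarm_system).
Premise 6, O(not certify_receipt → disarm_system), contraposes to O(not disarm_system → certify_receipt); with O(not disarm_system) we get O(certify_receipt).
The contrapositive of premise 10 (O(encrypt_deed → not certify_receipt)) is O(certify_receipt → not encrypt_deed), and O(certify_receipt) is already established, so O(not encrypt_deed).
So O(not encrypt_deed) holds, i.e. encrypt_deed is forbidden. None of the other listed options is forbidden under the premises.

encrypt_deed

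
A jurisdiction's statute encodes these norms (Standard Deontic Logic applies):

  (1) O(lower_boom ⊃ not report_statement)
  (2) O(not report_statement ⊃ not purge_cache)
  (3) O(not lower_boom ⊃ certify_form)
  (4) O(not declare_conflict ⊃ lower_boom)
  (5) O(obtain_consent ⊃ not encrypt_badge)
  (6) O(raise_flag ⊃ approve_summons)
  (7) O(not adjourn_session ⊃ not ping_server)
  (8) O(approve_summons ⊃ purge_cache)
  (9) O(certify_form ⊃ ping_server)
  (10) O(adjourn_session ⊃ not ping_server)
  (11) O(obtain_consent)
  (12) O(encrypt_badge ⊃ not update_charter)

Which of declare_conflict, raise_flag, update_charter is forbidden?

raise_flag

Premises 10 and 7 cover both cases: O(adjourn_session ⊃ not ping_server) and O(not adjourn_session ⊃ not ping_server). Since adjourn_session ∨ not adjourn_session is a tautology, O(not ping_server) follows.
The contrapositive of premise 9 (O(certify_form ⊃ ping_server)) is O(not ping_server ⊃ not certify_form), and O(not ping_server) is already established, so O(not certify_form).
Premise 3 is O(not lower_boom ⊃ certify_form); contrapositively O(not certify_form ⊃ lower_boom). Since O(not certify_form) holds, K gives O(lower_boom).
With premise 1, O(lower_boom ⊃ not report_statement), the K-axiom yields O(not report_statement).
Applying K to premise 2 (O(not report_statement ⊃ not purge_cache)) and O(not report_statement) yields O(not purge_cache).
Premise 8 is O(approve_summons ⊃ purge_cache); contrapositively O(not purge_cache ⊃ not approve_summons). Since O(not purge_cache) holds, K gives O(not approve_summons).
Premise 6 is O(raise_flag ⊃ approve_summons); contrapositively O(not approve_summons ⊃ not raise_flag). Since O(not approve_summons) holds, K gives O(not raise_flag).
So O(not raise_flag) holds, i.e. raise_flag is forbidden. None of the other listed options is forbidden under the premises.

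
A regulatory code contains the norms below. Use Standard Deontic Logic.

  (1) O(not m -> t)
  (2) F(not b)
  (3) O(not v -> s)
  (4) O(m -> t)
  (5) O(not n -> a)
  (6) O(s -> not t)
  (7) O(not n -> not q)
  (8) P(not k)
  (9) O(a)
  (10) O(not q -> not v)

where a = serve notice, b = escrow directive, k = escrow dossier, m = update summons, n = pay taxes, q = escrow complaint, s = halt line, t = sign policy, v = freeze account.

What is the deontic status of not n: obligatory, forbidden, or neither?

Premises 4 and 1 are O(m -> t) and O(not m -> t); every ideal world satisfies m or not m, so in either case t holds — hence O(t).
Premise 6 is O(s -> not t); contrapositively O(t -> not s). Since O(t) holds, K gives O(not s).
Premise 3 is O(not v -> s); contrapositively O(not s -> v). Since O(not s) holds, K gives O(v).
Premise 10 is O(not q -> not v); contrapositively O(v -> q). Since O(v) holds, K gives O(q).
Premise 7, O(not n -> not q), contraposes to O(q -> n); with O(q) we get O(n).
Premises 2, 5, 8, 9 do not contribute to this derivation.
Thus O(n), which is F(not n): not n is forbidden.

Forbidden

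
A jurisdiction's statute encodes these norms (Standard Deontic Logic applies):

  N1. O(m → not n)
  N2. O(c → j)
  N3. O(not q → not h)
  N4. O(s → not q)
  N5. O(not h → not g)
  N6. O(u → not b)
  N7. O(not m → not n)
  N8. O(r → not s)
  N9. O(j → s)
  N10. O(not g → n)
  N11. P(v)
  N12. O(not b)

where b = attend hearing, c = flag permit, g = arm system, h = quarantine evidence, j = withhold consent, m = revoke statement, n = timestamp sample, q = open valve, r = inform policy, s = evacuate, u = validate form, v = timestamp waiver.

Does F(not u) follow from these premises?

Premise 6 is O(u → not b); even if O(not b) held, inferring O(u) would be affirming the consequent — invalid.
No other premise forces O(u). An ideal world satisfying every premise can still have not u true, so F(not u) is not derivable.

No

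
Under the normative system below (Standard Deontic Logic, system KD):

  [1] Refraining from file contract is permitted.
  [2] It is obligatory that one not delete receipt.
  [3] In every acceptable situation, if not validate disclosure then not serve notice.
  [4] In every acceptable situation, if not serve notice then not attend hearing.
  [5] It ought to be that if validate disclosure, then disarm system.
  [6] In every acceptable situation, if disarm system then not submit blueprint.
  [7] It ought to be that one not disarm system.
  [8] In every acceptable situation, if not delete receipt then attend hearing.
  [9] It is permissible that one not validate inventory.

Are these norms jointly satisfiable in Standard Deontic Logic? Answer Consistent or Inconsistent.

From premise 7 we have O(¬disarm_system).
The contrapositive of premise 5 (O(validate_disclosure → disarm_system)) is O(¬disarm_system → ¬validate_disclosure), and O(¬disarm_system) is already established, so O(¬validate_disclosure).
From O(¬validate_disclosure) and premise 3, O(¬validate_disclosure → ¬serve_notice), we obtain O(¬serve_notice).
From O(¬serve_notice) and premise 4, O(¬serve_notice → ¬attend_hearing), we obtain O(¬attend_hearing).
Premise 8, O(¬delete_receipt → attend_hearing), contraposes to O(¬attend_hearing → delete_receipt); with O(¬attend_hearing) we get O(delete_receipt).
But premise 2 directly asserts O(¬delete_receipt).
We now have both O(delete_receipt) and O(¬delete_receipt) — delete_receipt is simultaneously obligatory and forbidden, violating the D-axiom.

Inconsistent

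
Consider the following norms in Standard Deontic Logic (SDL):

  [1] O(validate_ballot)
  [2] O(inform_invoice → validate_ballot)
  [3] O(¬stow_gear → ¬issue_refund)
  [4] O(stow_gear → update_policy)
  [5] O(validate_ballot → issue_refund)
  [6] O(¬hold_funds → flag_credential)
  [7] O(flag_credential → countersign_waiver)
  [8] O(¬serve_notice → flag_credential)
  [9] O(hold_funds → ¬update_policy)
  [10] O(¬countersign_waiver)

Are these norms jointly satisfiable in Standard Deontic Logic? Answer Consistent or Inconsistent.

Premise 1 gives O(validate_ballot).
Premise 5 is O(validate_ballot → issue_refund); since O(validate_ballot), deontic closure gives O(issue_refund).
The contrapositive of premise 3 (O(¬stow_gear → ¬issue_refund)) is O(issue_refund → stow_gear), and O(issue_refund) is already established, so O(stow_gear).
With premise 4, O(stow_gear → update_policy), the K-axiom yields O(update_policy).
Premise 9, O(hold_funds → ¬update_policy), contraposes to O(update_policy → ¬hold_funds); with O(update_policy) we get O(¬hold_funds).
Premise 6 is O(¬hold_funds → flag_credential); since O(¬hold_funds), deontic closure gives O(flag_credential).
From O(flag_credential) and premise 7, O(flag_credential → countersign_waiver), we obtain O(countersign_waiver).
Yet premise 10 states O(¬countersign_waiver).
We now have both O(countersign_waiver) and O(¬countersign_waiver) — countersign_waiver is simultaneously obligatory and forbidden, violating the D-axiom.

Inconsistent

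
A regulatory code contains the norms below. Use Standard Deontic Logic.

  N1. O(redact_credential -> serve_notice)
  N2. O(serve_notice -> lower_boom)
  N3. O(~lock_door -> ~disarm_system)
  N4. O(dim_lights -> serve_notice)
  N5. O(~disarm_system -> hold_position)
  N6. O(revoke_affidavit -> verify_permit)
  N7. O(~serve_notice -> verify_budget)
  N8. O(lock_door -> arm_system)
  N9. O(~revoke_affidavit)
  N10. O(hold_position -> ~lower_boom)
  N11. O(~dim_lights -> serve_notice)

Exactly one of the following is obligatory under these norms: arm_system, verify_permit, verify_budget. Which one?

arm_system

By case analysis on dim_lights: premise 4 gives O(dim_lights -> serve_notice) and premise 11 gives O(~dim_lights -> serve_notice), so O(serve_notice) either way.
From O(serve_notice) and premise 2, O(serve_notice -> lower_boom), we obtain O(lower_boom).
The contrapositive of premise 10 (O(hold_position -> ~lower_boom)) is O(lower_boom -> ~hold_position), and O(lower_boom) is already established, so O(~hold_position).
The contrapositive of premise 5 (O(~disarm_system -> hold_position)) is O(~hold_position -> disarm_system), and O(~hold_position) is already established, so O(disarm_system).
Premise 3, O(~lock_door -> ~disarm_system), contraposes to O(disarm_system -> lock_door); with O(disarm_system) we get O(lock_door).
With premise 8, O(lock_door -> arm_system), the K-axiom yields O(arm_system).
So O(arm_system) holds — arm_system is obligatory. None of the other listed options is made obligatory by any chain of premises.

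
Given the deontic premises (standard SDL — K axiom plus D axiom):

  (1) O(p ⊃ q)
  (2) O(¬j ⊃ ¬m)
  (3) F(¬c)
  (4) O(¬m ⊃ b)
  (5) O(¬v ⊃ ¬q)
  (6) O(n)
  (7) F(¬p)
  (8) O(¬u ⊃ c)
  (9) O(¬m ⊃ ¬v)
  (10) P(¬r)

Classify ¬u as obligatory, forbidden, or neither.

Neither

Premise 8 is O(¬u ⊃ c); even if O(c) held, inferring O(¬u) would be affirming the consequent — invalid.
No premise or chain of K-axiom applications forces O(¬u), and none forces O(u). So ¬u is neither obligatory nor forbidden under these norms.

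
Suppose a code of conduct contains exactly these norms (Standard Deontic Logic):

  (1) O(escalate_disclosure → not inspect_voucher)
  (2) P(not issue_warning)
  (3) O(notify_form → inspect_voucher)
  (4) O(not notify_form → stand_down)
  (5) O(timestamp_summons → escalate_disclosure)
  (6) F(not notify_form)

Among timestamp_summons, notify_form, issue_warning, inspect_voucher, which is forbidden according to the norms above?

timestamp_summons

Premise 6, F(not notify_form), is equivalent to O(notify_form).
With premise 3, O(notify_form → inspect_voucher), the K-axiom yields O(inspect_voucher).
The contrapositive of premise 1 (O(escalate_disclosure → not inspect_voucher)) is O(inspect_voucher → not escalate_disclosure), and O(inspect_voucher) is already established, so O(not escalate_disclosure).
Premise 5 is O(timestamp_summons → escalate_disclosure); contrapositively O(not escalate_disclosure → not timestamp_summons). Since O(not escalate_disclosure) holds, K gives O(not timestamp_summons).
So O(not timestamp_summons) holds, i.e. timestamp_summons is forbidden. None of the other listed options is forbidden under the premises.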